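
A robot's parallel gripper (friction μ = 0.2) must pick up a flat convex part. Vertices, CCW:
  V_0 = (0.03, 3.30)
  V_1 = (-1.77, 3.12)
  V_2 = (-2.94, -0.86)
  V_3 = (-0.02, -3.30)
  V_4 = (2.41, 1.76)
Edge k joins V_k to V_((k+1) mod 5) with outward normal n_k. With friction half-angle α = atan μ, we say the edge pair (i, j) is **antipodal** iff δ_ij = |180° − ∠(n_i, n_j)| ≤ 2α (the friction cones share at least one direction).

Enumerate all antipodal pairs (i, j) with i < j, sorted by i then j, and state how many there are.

count = 2; pairs: (1,3), (2,4)

α = atan 0.2 = 11.31°;  2α = 22.62°
n_0 = (-0.0995, +0.9950)
n_1 = (-0.9594, +0.2820)
n_2 = (-0.6412, -0.7674)
n_3 = (+0.9014, -0.4329)
n_4 = (+0.5433, +0.8396)
  (0,1): δ = 112.09°  ·
  (0,2): δ = 45.59°  ·
  (0,3): δ = 58.64°  ·
  (0,4): δ = 141.38°  ·
  (1,2): δ = 113.50°  ·
  (1,3): δ = 9.27°  ✓
  (1,4): δ = 73.48°  ·
  (2,3): δ = 75.77°  ·
  (2,4): δ = 6.98°  ✓
  (3,4): δ = 97.25°  ·
antipodal pairs: 2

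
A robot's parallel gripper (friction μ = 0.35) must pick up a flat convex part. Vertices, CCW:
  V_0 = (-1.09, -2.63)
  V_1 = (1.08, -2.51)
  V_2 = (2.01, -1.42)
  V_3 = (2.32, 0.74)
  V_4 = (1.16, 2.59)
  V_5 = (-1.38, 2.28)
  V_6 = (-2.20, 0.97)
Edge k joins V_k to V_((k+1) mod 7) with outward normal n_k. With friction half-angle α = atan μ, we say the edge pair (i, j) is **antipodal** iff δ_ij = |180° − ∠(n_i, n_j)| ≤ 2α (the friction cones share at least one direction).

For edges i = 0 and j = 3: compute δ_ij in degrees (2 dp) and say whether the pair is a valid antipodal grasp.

δ = 61.08°, invalid

α = atan 0.35 = 19.29°;  2α = 38.58°
edge 0: e_0 = (+2.17, +0.12);  n_0 = (+0.0552, -0.9985)
edge 3: e_3 = (-1.16, +1.85);  n_3 = (+0.8472, +0.5312)
∠(n_0, n_3) = 118.92°
δ = |180° − 118.92°| = 61.08°
61.08° > 2α = 38.58°  →  invalid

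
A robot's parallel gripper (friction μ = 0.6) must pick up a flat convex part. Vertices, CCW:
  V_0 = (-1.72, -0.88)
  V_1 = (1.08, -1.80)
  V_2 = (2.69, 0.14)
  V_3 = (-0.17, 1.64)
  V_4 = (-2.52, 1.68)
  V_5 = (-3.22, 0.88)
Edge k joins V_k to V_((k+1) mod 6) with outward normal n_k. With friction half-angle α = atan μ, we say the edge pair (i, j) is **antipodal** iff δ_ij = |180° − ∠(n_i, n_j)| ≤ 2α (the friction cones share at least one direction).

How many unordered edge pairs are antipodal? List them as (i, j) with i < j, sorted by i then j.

count = 6; pairs: (0,2), (0,3), (1,3), (1,4), (2,5), (3,5)

α = atan 0.6 = 30.96°;  2α = 61.93°
n_0 = (-0.3122, -0.9500)
n_1 = (+0.7695, -0.6386)
n_2 = (+0.4645, +0.8856)
n_3 = (+0.0170, +0.9999)
n_4 = (-0.7526, +0.6585)
n_5 = (-0.7611, -0.6487)
  (0,1): δ = 111.50°  ·
  (0,2): δ = 9.49°  ✓
  (0,3): δ = 17.21°  ✓
  (0,4): δ = 67.00°  ·
  (0,5): δ = 148.63°  ·
  (1,2): δ = 77.99°  ·
  (1,3): δ = 51.29°  ✓
  (1,4): δ = 1.50°  ✓
  (1,5): δ = 80.13°  ·
  (2,3): δ = 153.30°  ·
  (2,4): δ = 103.51°  ·
  (2,5): δ = 21.88°  ✓
  (3,4): δ = 130.21°  ·
  (3,5): δ = 48.58°  ✓
  (4,5): δ = 98.37°  ·
antipodal pairs: 6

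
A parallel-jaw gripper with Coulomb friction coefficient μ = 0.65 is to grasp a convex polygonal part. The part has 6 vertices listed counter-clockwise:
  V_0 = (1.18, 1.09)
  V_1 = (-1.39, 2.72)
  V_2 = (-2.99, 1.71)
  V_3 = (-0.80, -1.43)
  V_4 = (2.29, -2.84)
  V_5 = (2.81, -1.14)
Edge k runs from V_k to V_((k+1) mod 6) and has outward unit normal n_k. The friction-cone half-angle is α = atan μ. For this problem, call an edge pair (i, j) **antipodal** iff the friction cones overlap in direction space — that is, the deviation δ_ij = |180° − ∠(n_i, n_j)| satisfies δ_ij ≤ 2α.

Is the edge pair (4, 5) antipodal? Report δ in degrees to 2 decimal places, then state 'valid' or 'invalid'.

δ = 126.83°, invalid

α = atan 0.65 = 33.02°;  2α = 66.05°
edge 4: e_4 = (+0.52, +1.70);  n_4 = (+0.9563, -0.2925)
edge 5: e_5 = (-1.63, +2.23);  n_5 = (+0.8073, +0.5901)
∠(n_4, n_5) = 53.17°
δ = |180° − 53.17°| = 126.83°
126.83° > 2α = 66.05°  →  invalid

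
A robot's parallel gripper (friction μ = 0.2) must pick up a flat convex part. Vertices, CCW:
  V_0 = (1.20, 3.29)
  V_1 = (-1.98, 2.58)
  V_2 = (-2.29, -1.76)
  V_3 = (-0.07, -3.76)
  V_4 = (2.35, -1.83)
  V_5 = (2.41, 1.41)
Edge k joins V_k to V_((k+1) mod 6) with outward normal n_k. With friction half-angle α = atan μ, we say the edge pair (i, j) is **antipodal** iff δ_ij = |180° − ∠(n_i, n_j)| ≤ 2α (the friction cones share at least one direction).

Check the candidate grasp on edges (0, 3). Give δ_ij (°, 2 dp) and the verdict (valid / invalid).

α = atan 0.2 = 11.31°;  2α = 22.62°
edge 0: e_0 = (-3.18, -0.71);  n_0 = (-0.2179, +0.9760)
edge 3: e_3 = (+2.42, +1.93);  n_3 = (+0.6235, -0.7818)
∠(n_0, n_3) = 154.01°
δ = |180° − 154.01°| = 25.99°
25.99° > 2α = 22.62°  →  invalid

δ = 25.99°, invalid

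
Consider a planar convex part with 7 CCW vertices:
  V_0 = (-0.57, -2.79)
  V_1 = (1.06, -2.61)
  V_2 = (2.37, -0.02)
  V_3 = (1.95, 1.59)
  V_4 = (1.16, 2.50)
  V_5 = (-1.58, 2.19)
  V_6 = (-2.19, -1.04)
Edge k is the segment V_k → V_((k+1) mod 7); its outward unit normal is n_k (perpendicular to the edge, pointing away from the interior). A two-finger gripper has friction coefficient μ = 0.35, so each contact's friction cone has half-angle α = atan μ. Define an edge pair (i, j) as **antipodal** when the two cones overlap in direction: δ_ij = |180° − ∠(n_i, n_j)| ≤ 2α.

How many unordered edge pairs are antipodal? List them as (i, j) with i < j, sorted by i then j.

α = atan 0.35 = 19.29°;  2α = 38.58°
n_0 = (+0.1098, -0.9940)
n_1 = (+0.8924, -0.4513)
n_2 = (+0.9676, +0.2524)
n_3 = (+0.7551, +0.6556)
n_4 = (-0.1124, +0.9937)
n_5 = (-0.9826, +0.1856)
n_6 = (-0.7338, -0.6793)
  (0,1): δ = 123.13°  ·
  (0,2): δ = 81.68°  ·
  (0,3): δ = 55.34°  ·
  (0,4): δ = 0.15°  ✓
  (0,5): δ = 73.00°  ·
  (0,6): δ = 126.49°  ·
  (1,2): δ = 138.55°  ·
  (1,3): δ = 112.21°  ·
  (1,4): δ = 56.72°  ·
  (1,5): δ = 16.14°  ✓
  (1,6): δ = 69.62°  ·
  (2,3): δ = 153.66°  ·
  (2,4): δ = 98.17°  ·
  (2,5): δ = 25.32°  ✓
  (2,6): δ = 28.17°  ✓
  (3,4): δ = 124.51°  ·
  (3,5): δ = 51.66°  ·
  (3,6): δ = 1.83°  ✓
  (4,5): δ = 107.15°  ·
  (4,6): δ = 53.66°  ·
  (5,6): δ = 126.51°  ·
antipodal pairs: 5

count = 5; pairs: (0,4), (1,5), (2,5), (2,6), (3,6)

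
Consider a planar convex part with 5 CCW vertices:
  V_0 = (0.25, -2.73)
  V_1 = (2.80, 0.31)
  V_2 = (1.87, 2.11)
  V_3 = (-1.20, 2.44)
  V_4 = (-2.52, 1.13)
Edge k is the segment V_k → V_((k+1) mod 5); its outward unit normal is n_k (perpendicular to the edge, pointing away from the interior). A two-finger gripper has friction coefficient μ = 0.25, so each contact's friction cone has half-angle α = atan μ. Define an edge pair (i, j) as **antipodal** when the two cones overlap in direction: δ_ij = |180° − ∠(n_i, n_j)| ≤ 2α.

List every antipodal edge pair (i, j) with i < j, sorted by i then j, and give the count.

α = atan 0.25 = 14.04°;  2α = 28.07°
n_0 = (+0.7662, -0.6427)
n_1 = (+0.8884, +0.4590)
n_2 = (+0.1069, +0.9943)
n_3 = (-0.7044, +0.7098)
n_4 = (-0.8125, -0.5830)
  (0,1): δ = 112.69°  ·
  (0,2): δ = 56.14°  ·
  (0,3): δ = 5.23°  ✓
  (0,4): δ = 75.65°  ·
  (1,2): δ = 123.46°  ·
  (1,3): δ = 72.54°  ·
  (1,4): δ = 8.34°  ✓
  (2,3): δ = 129.08°  ·
  (2,4): δ = 48.20°  ·
  (3,4): δ = 99.12°  ·
antipodal pairs: 2

count = 2; pairs: (0,3), (1,4)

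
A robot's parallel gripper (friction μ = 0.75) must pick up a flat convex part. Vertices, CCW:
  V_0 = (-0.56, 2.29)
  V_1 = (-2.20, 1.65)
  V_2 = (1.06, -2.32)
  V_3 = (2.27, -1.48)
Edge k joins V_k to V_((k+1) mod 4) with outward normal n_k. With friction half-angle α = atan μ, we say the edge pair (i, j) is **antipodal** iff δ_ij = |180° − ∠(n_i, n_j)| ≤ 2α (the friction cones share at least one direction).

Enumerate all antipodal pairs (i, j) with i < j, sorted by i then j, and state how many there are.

α = atan 0.75 = 36.87°;  2α = 73.74°
n_0 = (-0.3635, +0.9316)
n_1 = (-0.7728, -0.6346)
n_2 = (+0.5703, -0.8215)
n_3 = (+0.7997, +0.6003)
  (0,1): δ = 71.93°  ✓
  (0,2): δ = 13.45°  ✓
  (0,3): δ = 105.58°  ·
  (1,2): δ = 94.62°  ·
  (1,3): δ = 2.50°  ✓
  (2,3): δ = 87.87°  ·
antipodal pairs: 3

count = 3; pairs: (0,1), (0,2), (1,3)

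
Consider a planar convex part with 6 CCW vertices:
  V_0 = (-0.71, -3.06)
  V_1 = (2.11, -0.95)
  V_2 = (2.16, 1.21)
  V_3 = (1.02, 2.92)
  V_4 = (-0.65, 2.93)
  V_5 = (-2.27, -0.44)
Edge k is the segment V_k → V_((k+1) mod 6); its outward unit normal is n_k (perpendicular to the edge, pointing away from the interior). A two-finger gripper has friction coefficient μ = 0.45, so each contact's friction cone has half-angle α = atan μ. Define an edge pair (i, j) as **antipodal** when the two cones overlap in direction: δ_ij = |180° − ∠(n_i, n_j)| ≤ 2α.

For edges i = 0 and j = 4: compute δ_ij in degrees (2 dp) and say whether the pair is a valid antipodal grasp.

δ = 27.52°, valid

α = atan 0.45 = 24.23°;  2α = 48.46°
edge 0: e_0 = (+2.82, +2.11);  n_0 = (+0.5991, -0.8007)
edge 4: e_4 = (-1.62, -3.37);  n_4 = (-0.9013, +0.4333)
∠(n_0, n_4) = 152.48°
δ = |180° − 152.48°| = 27.52°
27.52° ≤ 2α = 48.46°  →  valid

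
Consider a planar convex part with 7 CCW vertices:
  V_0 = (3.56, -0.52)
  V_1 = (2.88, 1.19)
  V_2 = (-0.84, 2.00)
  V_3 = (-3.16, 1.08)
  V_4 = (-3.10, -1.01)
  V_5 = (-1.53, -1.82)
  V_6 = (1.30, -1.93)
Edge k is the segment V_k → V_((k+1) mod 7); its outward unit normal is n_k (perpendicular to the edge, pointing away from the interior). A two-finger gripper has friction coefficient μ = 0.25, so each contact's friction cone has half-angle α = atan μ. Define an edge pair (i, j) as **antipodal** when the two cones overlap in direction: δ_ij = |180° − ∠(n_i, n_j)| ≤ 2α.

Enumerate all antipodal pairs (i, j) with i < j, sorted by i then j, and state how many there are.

α = atan 0.25 = 14.04°;  2α = 28.07°
n_0 = (+0.9292, +0.3695)
n_1 = (+0.2128, +0.9771)
n_2 = (-0.3686, +0.9296)
n_3 = (-0.9996, -0.0287)
n_4 = (-0.4585, -0.8887)
n_5 = (-0.0388, -0.9992)
n_6 = (+0.5293, -0.8484)
  (0,1): δ = 123.97°  ·
  (0,2): δ = 90.05°  ·
  (0,3): δ = 20.04°  ✓
  (0,4): δ = 41.02°  ·
  (0,5): δ = 66.09°  ·
  (0,6): δ = 100.27°  ·
  (1,2): δ = 146.09°  ·
  (1,3): δ = 76.07°  ·
  (1,4): δ = 15.01°  ✓
  (1,5): δ = 10.06°  ✓
  (1,6): δ = 44.24°  ·
  (2,3): δ = 109.99°  ·
  (2,4): δ = 48.92°  ·
  (2,5): δ = 23.86°  ✓
  (2,6): δ = 10.33°  ✓
  (3,4): δ = 118.93°  ·
  (3,5): δ = 93.87°  ·
  (3,6): δ = 59.68°  ·
  (4,5): δ = 154.94°  ·
  (4,6): δ = 120.75°  ·
  (5,6): δ = 145.81°  ·
antipodal pairs: 5

count = 5; pairs: (0,3), (1,4), (1,5), (2,5), (2,6)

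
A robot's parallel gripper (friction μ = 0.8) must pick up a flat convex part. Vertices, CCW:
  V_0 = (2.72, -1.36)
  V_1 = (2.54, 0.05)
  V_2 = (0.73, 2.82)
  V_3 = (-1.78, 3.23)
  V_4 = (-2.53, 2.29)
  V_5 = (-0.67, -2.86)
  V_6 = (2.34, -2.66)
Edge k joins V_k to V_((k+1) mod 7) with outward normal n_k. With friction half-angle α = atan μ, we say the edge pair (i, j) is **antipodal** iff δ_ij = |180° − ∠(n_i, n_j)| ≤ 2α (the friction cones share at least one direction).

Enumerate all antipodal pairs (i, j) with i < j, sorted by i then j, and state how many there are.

count = 10; pairs: (0,3), (0,4), (1,3), (1,4), (1,5), (2,4), (2,5), (3,5), (3,6), (4,6)

α = atan 0.8 = 38.66°;  2α = 77.32°
n_0 = (+0.9919, +0.1266)
n_1 = (+0.8371, +0.5470)
n_2 = (+0.1612, +0.9869)
n_3 = (-0.7817, +0.6237)
n_4 = (-0.9405, -0.3397)
n_5 = (+0.0663, -0.9978)
n_6 = (+0.9598, -0.2806)
  (0,1): δ = 154.11°  ·
  (0,2): δ = 106.55°  ·
  (0,3): δ = 45.86°  ✓
  (0,4): δ = 12.58°  ✓
  (0,5): δ = 86.53°  ·
  (0,6): δ = 156.43°  ·
  (1,2): δ = 132.44°  ·
  (1,3): δ = 71.75°  ✓
  (1,4): δ = 13.30°  ✓
  (1,5): δ = 60.64°  ✓
  (1,6): δ = 130.54°  ·
  (2,3): δ = 119.31°  ·
  (2,4): δ = 60.86°  ✓
  (2,5): δ = 13.08°  ✓
  (2,6): δ = 82.98°  ·
  (3,4): δ = 121.56°  ·
  (3,5): δ = 47.61°  ✓
  (3,6): δ = 22.29°  ✓
  (4,5): δ = 106.06°  ·
  (4,6): δ = 36.15°  ✓
  (5,6): δ = 110.10°  ·
antipodal pairs: 10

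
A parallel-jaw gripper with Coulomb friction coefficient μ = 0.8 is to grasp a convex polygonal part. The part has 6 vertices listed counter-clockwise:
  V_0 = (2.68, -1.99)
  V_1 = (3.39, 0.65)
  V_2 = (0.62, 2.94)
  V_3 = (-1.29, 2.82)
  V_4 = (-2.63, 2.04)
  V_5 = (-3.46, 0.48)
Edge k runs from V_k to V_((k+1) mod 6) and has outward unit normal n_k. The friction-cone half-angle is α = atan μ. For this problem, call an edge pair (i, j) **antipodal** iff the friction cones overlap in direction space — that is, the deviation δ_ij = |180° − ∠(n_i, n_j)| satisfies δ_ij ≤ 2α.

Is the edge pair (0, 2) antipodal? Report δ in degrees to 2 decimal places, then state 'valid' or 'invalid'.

δ = 71.35°, valid

α = atan 0.8 = 38.66°;  2α = 77.32°
edge 0: e_0 = (+0.71, +2.64);  n_0 = (+0.9657, -0.2597)
edge 2: e_2 = (-1.91, -0.12);  n_2 = (-0.0627, +0.9980)
∠(n_0, n_2) = 108.65°
δ = |180° − 108.65°| = 71.35°
71.35° ≤ 2α = 77.32°  →  valid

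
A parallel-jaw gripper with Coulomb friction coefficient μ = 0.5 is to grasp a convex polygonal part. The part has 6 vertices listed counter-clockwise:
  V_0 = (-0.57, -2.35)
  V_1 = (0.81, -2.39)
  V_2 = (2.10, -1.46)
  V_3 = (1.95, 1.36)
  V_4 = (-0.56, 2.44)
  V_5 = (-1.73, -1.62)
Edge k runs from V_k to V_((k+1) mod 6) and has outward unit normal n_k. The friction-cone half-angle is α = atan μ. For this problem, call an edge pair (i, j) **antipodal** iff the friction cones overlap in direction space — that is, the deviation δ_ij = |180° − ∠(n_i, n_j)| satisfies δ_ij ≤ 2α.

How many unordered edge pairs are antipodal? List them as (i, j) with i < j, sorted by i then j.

count = 4; pairs: (0,3), (1,4), (2,4), (3,5)

α = atan 0.5 = 26.57°;  2α = 53.13°
n_0 = (-0.0290, -0.9996)
n_1 = (+0.5848, -0.8112)
n_2 = (+0.9986, +0.0531)
n_3 = (+0.3952, +0.9186)
n_4 = (-0.9609, +0.2769)
n_5 = (-0.5326, -0.8464)
  (0,1): δ = 142.55°  ·
  (0,2): δ = 85.29°  ·
  (0,3): δ = 21.62°  ✓
  (0,4): δ = 75.58°  ·
  (0,5): δ = 149.48°  ·
  (1,2): δ = 122.74°  ·
  (1,3): δ = 59.07°  ·
  (1,4): δ = 38.14°  ✓
  (1,5): δ = 112.03°  ·
  (2,3): δ = 116.33°  ·
  (2,4): δ = 19.12°  ✓
  (2,5): δ = 54.77°  ·
  (3,4): δ = 82.79°  ·
  (3,5): δ = 8.90°  ✓
  (4,5): δ = 106.11°  ·
antipodal pairs: 4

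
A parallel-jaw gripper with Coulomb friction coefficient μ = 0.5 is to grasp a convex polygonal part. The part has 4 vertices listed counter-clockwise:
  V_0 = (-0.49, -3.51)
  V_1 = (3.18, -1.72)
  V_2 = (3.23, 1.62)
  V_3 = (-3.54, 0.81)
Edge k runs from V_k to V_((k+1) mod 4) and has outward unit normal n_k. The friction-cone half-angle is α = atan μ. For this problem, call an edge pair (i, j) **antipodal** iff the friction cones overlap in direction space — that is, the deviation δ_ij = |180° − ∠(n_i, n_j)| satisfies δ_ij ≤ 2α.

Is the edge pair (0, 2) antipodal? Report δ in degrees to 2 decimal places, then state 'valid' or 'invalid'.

δ = 19.18°, valid

α = atan 0.5 = 26.57°;  2α = 53.13°
edge 0: e_0 = (+3.67, +1.79);  n_0 = (+0.4384, -0.8988)
edge 2: e_2 = (-6.77, -0.81);  n_2 = (-0.1188, +0.9929)
∠(n_0, n_2) = 160.82°
δ = |180° − 160.82°| = 19.18°
19.18° ≤ 2α = 53.13°  →  valid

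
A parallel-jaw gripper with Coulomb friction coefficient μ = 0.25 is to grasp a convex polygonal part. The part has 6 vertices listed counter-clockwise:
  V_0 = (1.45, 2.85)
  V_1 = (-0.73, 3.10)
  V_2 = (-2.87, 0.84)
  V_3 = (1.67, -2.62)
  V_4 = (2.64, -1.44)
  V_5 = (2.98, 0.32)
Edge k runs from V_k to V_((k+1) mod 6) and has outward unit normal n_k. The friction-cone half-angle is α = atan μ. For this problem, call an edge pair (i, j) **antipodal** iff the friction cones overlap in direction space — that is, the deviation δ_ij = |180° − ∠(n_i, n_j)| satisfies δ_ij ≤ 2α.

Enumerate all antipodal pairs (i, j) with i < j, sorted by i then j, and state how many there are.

count = 2; pairs: (1,3), (2,5)

α = atan 0.25 = 14.04°;  2α = 28.07°
n_0 = (+0.1139, +0.9935)
n_1 = (-0.7261, +0.6876)
n_2 = (-0.6061, -0.7954)
n_3 = (+0.7725, -0.6350)
n_4 = (+0.9818, -0.1897)
n_5 = (+0.8557, +0.5175)
  (0,1): δ = 126.90°  ·
  (0,2): δ = 30.77°  ·
  (0,3): δ = 57.12°  ·
  (0,4): δ = 85.61°  ·
  (0,5): δ = 127.71°  ·
  (1,2): δ = 83.87°  ·
  (1,3): δ = 4.02°  ✓
  (1,4): δ = 32.50°  ·
  (1,5): δ = 74.60°  ·
  (2,3): δ = 92.11°  ·
  (2,4): δ = 63.62°  ·
  (2,5): δ = 21.53°  ✓
  (3,4): δ = 151.51°  ·
  (3,5): δ = 109.42°  ·
  (4,5): δ = 137.90°  ·
antipodal pairs: 2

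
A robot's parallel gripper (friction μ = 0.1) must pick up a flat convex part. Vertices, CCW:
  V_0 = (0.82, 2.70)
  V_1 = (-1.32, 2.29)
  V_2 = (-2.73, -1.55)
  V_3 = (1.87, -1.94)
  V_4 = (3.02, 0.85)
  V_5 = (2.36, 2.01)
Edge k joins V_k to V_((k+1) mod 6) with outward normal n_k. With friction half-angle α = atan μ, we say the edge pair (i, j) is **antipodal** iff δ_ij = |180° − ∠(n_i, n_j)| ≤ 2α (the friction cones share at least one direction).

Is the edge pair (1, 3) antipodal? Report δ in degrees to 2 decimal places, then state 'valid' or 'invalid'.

α = atan 0.1 = 5.71°;  2α = 11.42°
edge 1: e_1 = (-1.41, -3.84);  n_1 = (-0.9387, +0.3447)
edge 3: e_3 = (+1.15, +2.79);  n_3 = (+0.9245, -0.3811)
∠(n_1, n_3) = 177.76°
δ = |180° − 177.76°| = 2.24°
2.24° ≤ 2α = 11.42°  →  valid

δ = 2.24°, valid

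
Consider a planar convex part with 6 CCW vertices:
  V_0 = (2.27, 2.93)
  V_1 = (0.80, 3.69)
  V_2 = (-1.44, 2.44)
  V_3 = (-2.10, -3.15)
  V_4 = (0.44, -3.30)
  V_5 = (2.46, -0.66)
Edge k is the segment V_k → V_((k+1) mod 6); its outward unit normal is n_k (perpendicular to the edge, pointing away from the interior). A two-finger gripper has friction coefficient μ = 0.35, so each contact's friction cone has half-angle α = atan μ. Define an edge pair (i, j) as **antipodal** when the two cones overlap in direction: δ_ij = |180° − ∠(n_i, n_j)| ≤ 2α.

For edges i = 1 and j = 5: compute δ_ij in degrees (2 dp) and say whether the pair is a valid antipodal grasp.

δ = 63.87°, invalid

α = atan 0.35 = 19.29°;  2α = 38.58°
edge 1: e_1 = (-2.24, -1.25);  n_1 = (-0.4873, +0.8732)
edge 5: e_5 = (-0.19, +3.59);  n_5 = (+0.9986, +0.0529)
∠(n_1, n_5) = 116.13°
δ = |180° − 116.13°| = 63.87°
63.87° > 2α = 38.58°  →  invalid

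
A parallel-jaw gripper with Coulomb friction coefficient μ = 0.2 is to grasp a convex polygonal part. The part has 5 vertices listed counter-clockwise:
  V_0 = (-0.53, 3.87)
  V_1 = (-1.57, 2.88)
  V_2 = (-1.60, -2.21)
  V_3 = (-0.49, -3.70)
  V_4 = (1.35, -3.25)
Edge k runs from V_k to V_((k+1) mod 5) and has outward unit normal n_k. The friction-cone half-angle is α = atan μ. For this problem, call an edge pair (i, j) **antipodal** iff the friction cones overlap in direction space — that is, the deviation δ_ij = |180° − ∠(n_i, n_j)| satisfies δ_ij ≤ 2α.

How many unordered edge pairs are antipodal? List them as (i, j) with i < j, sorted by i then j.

α = atan 0.2 = 11.31°;  2α = 22.62°
n_0 = (-0.6895, +0.7243)
n_1 = (-1.0000, +0.0059)
n_2 = (-0.8019, -0.5974)
n_3 = (+0.2376, -0.9714)
n_4 = (+0.9669, +0.2553)
  (0,1): δ = 133.93°  ·
  (0,2): δ = 96.90°  ·
  (0,3): δ = 29.85°  ·
  (0,4): δ = 61.20°  ·
  (1,2): δ = 142.98°  ·
  (1,3): δ = 75.92°  ·
  (1,4): δ = 15.13°  ✓
  (2,3): δ = 112.94°  ·
  (2,4): δ = 21.89°  ✓
  (3,4): δ = 88.95°  ·
antipodal pairs: 2

count = 2; pairs: (1,4), (2,4)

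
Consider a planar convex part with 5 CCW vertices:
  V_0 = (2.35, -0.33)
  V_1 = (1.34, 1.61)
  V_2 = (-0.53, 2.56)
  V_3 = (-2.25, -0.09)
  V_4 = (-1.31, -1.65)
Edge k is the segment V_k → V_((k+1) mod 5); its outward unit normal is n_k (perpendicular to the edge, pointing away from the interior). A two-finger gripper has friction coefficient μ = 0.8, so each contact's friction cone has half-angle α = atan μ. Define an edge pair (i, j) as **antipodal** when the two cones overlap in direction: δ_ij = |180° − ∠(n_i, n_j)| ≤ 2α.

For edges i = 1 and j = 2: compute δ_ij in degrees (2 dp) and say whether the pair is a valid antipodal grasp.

δ = 96.05°, invalid

α = atan 0.8 = 38.66°;  2α = 77.32°
edge 1: e_1 = (-1.87, +0.95);  n_1 = (+0.4529, +0.8915)
edge 2: e_2 = (-1.72, -2.65);  n_2 = (-0.8388, +0.5444)
∠(n_1, n_2) = 83.95°
δ = |180° − 83.95°| = 96.05°
96.05° > 2α = 77.32°  →  invalid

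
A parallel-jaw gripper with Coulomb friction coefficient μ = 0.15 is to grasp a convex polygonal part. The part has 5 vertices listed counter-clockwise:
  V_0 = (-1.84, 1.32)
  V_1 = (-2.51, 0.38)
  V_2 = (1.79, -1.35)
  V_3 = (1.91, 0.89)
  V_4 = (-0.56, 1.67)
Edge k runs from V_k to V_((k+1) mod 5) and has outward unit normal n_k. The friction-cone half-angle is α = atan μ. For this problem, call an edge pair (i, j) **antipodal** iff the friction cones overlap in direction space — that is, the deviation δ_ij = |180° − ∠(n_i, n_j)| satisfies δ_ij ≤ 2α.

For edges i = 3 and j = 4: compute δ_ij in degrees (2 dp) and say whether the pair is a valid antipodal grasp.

α = atan 0.15 = 8.53°;  2α = 17.06°
edge 3: e_3 = (-2.47, +0.78);  n_3 = (+0.3011, +0.9536)
edge 4: e_4 = (-1.28, -0.35);  n_4 = (-0.2638, +0.9646)
∠(n_3, n_4) = 32.82°
δ = |180° − 32.82°| = 147.18°
147.18° > 2α = 17.06°  →  invalid

δ = 147.18°, invalid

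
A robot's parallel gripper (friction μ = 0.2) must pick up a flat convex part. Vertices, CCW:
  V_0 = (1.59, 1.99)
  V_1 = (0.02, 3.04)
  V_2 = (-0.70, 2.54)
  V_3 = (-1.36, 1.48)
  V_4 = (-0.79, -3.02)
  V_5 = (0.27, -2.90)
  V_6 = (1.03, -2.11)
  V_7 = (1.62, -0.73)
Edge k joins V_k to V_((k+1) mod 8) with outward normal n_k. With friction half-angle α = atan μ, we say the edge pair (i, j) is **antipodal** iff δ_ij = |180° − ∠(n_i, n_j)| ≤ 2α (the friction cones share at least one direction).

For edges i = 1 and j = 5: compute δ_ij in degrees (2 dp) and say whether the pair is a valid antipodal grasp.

δ = 11.33°, valid

α = atan 0.2 = 11.31°;  2α = 22.62°
edge 1: e_1 = (-0.72, -0.50);  n_1 = (-0.5704, +0.8214)
edge 5: e_5 = (+0.76, +0.79);  n_5 = (+0.7207, -0.6933)
∠(n_1, n_5) = 168.67°
δ = |180° − 168.67°| = 11.33°
11.33° ≤ 2α = 22.62°  →  valid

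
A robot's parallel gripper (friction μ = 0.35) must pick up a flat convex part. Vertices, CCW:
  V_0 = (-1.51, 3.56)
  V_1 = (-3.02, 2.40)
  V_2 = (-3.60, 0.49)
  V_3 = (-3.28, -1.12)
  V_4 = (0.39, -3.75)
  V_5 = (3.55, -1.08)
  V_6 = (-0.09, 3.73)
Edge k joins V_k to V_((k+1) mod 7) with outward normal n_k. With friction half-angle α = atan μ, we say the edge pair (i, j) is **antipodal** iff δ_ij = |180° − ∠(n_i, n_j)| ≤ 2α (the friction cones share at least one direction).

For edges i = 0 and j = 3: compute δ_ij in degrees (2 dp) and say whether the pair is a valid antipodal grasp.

δ = 73.16°, invalid

α = atan 0.35 = 19.29°;  2α = 38.58°
edge 0: e_0 = (-1.51, -1.16);  n_0 = (-0.6092, +0.7930)
edge 3: e_3 = (+3.67, -2.63);  n_3 = (-0.5825, -0.8128)
∠(n_0, n_3) = 106.84°
δ = |180° − 106.84°| = 73.16°
73.16° > 2α = 38.58°  →  invalid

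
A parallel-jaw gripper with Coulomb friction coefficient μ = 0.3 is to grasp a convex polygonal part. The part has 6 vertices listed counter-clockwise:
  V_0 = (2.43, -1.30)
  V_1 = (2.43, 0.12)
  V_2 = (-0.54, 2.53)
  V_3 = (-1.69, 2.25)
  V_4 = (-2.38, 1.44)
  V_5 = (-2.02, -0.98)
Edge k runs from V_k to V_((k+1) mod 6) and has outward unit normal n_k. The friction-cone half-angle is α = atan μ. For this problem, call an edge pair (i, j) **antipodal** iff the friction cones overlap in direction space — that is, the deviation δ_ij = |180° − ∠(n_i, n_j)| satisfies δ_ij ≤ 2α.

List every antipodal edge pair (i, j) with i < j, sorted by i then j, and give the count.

count = 2; pairs: (0,4), (2,5)

α = atan 0.3 = 16.70°;  2α = 33.40°
n_0 = (+1.0000, -0.0000)
n_1 = (+0.6301, +0.7765)
n_2 = (-0.2366, +0.9716)
n_3 = (-0.7612, +0.6485)
n_4 = (-0.9891, -0.1471)
n_5 = (-0.0717, -0.9974)
  (0,1): δ = 129.06°  ·
  (0,2): δ = 76.32°  ·
  (0,3): δ = 40.43°  ·
  (0,4): δ = 8.46°  ✓
  (0,5): δ = 85.89°  ·
  (1,2): δ = 127.26°  ·
  (1,3): δ = 91.37°  ·
  (1,4): δ = 42.48°  ·
  (1,5): δ = 34.94°  ·
  (2,3): δ = 144.11°  ·
  (2,4): δ = 95.22°  ·
  (2,5): δ = 17.80°  ✓
  (3,4): δ = 131.11°  ·
  (3,5): δ = 53.69°  ·
  (4,5): δ = 102.57°  ·
antipodal pairs: 2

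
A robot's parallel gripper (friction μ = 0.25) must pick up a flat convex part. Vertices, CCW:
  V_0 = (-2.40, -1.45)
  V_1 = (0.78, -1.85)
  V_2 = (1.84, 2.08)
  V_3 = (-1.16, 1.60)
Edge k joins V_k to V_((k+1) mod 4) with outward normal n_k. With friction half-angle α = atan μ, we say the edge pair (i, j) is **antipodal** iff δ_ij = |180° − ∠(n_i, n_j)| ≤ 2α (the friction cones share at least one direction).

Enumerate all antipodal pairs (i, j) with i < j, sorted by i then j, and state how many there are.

count = 2; pairs: (0,2), (1,3)

α = atan 0.25 = 14.04°;  2α = 28.07°
n_0 = (-0.1248, -0.9922)
n_1 = (+0.9655, -0.2604)
n_2 = (-0.1580, +0.9874)
n_3 = (-0.9264, +0.3766)
  (0,1): δ = 97.93°  ·
  (0,2): δ = 16.26°  ✓
  (0,3): δ = 75.04°  ·
  (1,2): δ = 65.82°  ·
  (1,3): δ = 7.03°  ✓
  (2,3): δ = 121.21°  ·
antipodal pairs: 2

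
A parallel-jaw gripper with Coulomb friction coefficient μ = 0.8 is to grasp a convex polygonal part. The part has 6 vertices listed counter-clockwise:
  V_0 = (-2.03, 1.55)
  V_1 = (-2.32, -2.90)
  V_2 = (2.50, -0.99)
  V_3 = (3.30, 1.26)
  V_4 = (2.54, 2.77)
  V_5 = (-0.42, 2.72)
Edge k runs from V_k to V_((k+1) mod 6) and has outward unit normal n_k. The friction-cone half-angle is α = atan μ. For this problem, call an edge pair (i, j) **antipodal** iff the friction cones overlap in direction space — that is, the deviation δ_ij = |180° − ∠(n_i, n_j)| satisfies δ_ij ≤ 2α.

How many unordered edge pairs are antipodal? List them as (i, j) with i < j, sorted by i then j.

α = atan 0.8 = 38.66°;  2α = 77.32°
n_0 = (-0.9979, +0.0650)
n_1 = (+0.3684, -0.9297)
n_2 = (+0.9422, -0.3350)
n_3 = (+0.8932, +0.4496)
n_4 = (-0.0169, +0.9999)
n_5 = (-0.5879, +0.8090)
  (0,1): δ = 64.65°  ✓
  (0,2): δ = 15.84°  ✓
  (0,3): δ = 30.45°  ✓
  (0,4): δ = 94.70°  ·
  (0,5): δ = 129.73°  ·
  (1,2): δ = 131.19°  ·
  (1,3): δ = 84.90°  ·
  (1,4): δ = 20.65°  ✓
  (1,5): δ = 14.39°  ✓
  (2,3): δ = 133.71°  ·
  (2,4): δ = 69.46°  ✓
  (2,5): δ = 34.42°  ✓
  (3,4): δ = 115.75°  ·
  (3,5): δ = 80.71°  ·
  (4,5): δ = 144.96°  ·
antipodal pairs: 7

count = 7; pairs: (0,1), (0,2), (0,3), (1,4), (1,5), (2,4), (2,5)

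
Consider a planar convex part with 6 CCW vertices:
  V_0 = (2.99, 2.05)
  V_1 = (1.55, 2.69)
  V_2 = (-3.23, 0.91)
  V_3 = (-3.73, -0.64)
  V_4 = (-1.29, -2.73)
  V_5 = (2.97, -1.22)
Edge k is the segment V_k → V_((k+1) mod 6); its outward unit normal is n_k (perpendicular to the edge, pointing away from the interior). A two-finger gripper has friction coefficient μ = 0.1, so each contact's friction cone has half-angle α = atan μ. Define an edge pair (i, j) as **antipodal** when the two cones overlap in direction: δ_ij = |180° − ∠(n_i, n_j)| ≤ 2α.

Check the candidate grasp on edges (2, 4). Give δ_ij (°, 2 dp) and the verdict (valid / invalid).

α = atan 0.1 = 5.71°;  2α = 11.42°
edge 2: e_2 = (-0.50, -1.55);  n_2 = (-0.9517, +0.3070)
edge 4: e_4 = (+4.26, +1.51);  n_4 = (+0.3341, -0.9425)
∠(n_2, n_4) = 127.40°
δ = |180° − 127.40°| = 52.60°
52.60° > 2α = 11.42°  →  invalid

δ = 52.60°, invalid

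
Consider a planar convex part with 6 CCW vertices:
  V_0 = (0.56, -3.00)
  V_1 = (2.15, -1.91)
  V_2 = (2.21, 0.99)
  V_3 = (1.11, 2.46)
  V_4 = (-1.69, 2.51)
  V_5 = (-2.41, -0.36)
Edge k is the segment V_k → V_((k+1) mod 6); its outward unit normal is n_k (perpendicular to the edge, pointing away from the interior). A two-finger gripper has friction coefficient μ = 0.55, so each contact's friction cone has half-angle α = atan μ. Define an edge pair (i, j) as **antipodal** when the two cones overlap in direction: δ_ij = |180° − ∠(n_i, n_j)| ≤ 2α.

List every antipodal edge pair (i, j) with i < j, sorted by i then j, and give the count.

α = atan 0.55 = 28.81°;  2α = 57.62°
n_0 = (+0.5654, -0.8248)
n_1 = (+0.9998, -0.0207)
n_2 = (+0.8007, +0.5991)
n_3 = (+0.0179, +0.9998)
n_4 = (-0.9699, +0.2433)
n_5 = (-0.6644, -0.7474)
  (0,1): δ = 125.62°  ·
  (0,2): δ = 87.62°  ·
  (0,3): δ = 35.46°  ✓
  (0,4): δ = 41.48°  ✓
  (0,5): δ = 103.93°  ·
  (1,2): δ = 142.01°  ·
  (1,3): δ = 89.84°  ·
  (1,4): δ = 12.90°  ✓
  (1,5): δ = 49.55°  ✓
  (2,3): δ = 127.83°  ·
  (2,4): δ = 50.89°  ✓
  (2,5): δ = 11.56°  ✓
  (3,4): δ = 103.06°  ·
  (3,5): δ = 40.61°  ✓
  (4,5): δ = 117.55°  ·
antipodal pairs: 7

count = 7; pairs: (0,3), (0,4), (1,4), (1,5), (2,4), (2,5), (3,5)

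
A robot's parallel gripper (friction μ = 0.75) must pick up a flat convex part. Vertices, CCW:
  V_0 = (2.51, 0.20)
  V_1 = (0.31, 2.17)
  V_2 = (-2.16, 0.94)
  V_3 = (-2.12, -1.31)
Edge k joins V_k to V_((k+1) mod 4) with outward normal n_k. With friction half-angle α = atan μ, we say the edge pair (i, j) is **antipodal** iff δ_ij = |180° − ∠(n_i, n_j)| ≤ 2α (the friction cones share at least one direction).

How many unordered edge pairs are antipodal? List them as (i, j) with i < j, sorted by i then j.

α = atan 0.75 = 36.87°;  2α = 73.74°
n_0 = (+0.6671, +0.7450)
n_1 = (-0.4458, +0.8952)
n_2 = (-0.9998, -0.0178)
n_3 = (+0.3101, -0.9507)
  (0,1): δ = 111.68°  ·
  (0,2): δ = 47.14°  ✓
  (0,3): δ = 59.91°  ✓
  (1,2): δ = 115.45°  ·
  (1,3): δ = 8.41°  ✓
  (2,3): δ = 72.96°  ✓
antipodal pairs: 4

count = 4; pairs: (0,2), (0,3), (1,3), (2,3)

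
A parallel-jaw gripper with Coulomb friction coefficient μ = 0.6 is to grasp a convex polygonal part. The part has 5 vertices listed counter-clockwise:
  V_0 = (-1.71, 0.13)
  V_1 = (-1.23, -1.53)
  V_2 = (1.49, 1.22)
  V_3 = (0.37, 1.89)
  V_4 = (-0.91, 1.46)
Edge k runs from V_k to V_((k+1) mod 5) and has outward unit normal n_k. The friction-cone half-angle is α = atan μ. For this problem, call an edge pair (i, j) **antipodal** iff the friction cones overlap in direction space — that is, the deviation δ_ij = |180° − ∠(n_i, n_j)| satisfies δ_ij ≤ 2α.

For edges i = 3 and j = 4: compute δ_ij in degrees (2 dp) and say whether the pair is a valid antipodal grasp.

α = atan 0.6 = 30.96°;  2α = 61.93°
edge 3: e_3 = (-1.28, -0.43);  n_3 = (-0.3184, +0.9479)
edge 4: e_4 = (-0.80, -1.33);  n_4 = (-0.8569, +0.5154)
∠(n_3, n_4) = 40.40°
δ = |180° − 40.40°| = 139.60°
139.60° > 2α = 61.93°  →  invalid

δ = 139.60°, invalid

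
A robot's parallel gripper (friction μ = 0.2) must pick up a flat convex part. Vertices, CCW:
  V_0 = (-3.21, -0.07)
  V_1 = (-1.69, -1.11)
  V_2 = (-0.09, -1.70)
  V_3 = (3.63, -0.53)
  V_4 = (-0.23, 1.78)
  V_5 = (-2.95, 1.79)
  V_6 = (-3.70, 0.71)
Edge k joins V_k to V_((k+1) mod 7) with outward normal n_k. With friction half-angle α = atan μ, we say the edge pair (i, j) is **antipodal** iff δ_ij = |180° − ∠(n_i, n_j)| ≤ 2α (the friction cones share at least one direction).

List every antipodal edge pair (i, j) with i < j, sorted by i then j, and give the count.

α = atan 0.2 = 11.31°;  2α = 22.62°
n_0 = (-0.5647, -0.8253)
n_1 = (-0.3460, -0.9382)
n_2 = (+0.3000, -0.9539)
n_3 = (+0.5135, +0.8581)
n_4 = (+0.0037, +1.0000)
n_5 = (-0.8214, +0.5704)
n_6 = (-0.8468, -0.5319)
  (0,1): δ = 165.86°  ·
  (0,2): δ = 128.16°  ·
  (0,3): δ = 3.48°  ✓
  (0,4): δ = 34.17°  ·
  (0,5): δ = 89.60°  ·
  (0,6): δ = 156.52°  ·
  (1,2): δ = 142.30°  ·
  (1,3): δ = 10.66°  ✓
  (1,4): δ = 20.03°  ✓
  (1,5): δ = 75.46°  ·
  (1,6): δ = 142.38°  ·
  (2,3): δ = 48.36°  ·
  (2,4): δ = 17.67°  ✓
  (2,5): δ = 37.76°  ·
  (2,6): δ = 104.68°  ·
  (3,4): δ = 149.31°  ·
  (3,5): δ = 93.88°  ·
  (3,6): δ = 26.96°  ·
  (4,5): δ = 124.57°  ·
  (4,6): δ = 57.65°  ·
  (5,6): δ = 113.08°  ·
antipodal pairs: 4

count = 4; pairs: (0,3), (1,3), (1,4), (2,4)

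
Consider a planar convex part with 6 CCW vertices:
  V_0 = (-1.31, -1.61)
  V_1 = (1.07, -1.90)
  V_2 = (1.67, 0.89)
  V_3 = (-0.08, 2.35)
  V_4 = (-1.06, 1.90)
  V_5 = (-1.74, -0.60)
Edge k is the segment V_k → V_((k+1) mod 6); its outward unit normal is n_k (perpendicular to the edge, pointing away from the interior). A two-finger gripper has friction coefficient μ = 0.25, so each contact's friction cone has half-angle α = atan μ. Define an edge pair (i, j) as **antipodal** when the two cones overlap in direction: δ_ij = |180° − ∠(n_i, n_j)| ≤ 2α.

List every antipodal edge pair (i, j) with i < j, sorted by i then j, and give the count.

α = atan 0.25 = 14.04°;  2α = 28.07°
n_0 = (-0.1210, -0.9927)
n_1 = (+0.9776, -0.2102)
n_2 = (+0.6406, +0.7679)
n_3 = (-0.4173, +0.9088)
n_4 = (-0.9649, +0.2625)
n_5 = (-0.9201, -0.3917)
  (0,1): δ = 95.19°  ·
  (0,2): δ = 32.89°  ·
  (0,3): δ = 31.61°  ·
  (0,4): δ = 81.73°  ·
  (0,5): δ = 120.01°  ·
  (1,2): δ = 117.70°  ·
  (1,3): δ = 53.20°  ·
  (1,4): δ = 3.08°  ✓
  (1,5): δ = 35.20°  ·
  (2,3): δ = 115.50°  ·
  (2,4): δ = 65.38°  ·
  (2,5): δ = 27.10°  ✓
  (3,4): δ = 129.88°  ·
  (3,5): δ = 91.60°  ·
  (4,5): δ = 141.72°  ·
antipodal pairs: 2

count = 2; pairs: (1,4), (2,5)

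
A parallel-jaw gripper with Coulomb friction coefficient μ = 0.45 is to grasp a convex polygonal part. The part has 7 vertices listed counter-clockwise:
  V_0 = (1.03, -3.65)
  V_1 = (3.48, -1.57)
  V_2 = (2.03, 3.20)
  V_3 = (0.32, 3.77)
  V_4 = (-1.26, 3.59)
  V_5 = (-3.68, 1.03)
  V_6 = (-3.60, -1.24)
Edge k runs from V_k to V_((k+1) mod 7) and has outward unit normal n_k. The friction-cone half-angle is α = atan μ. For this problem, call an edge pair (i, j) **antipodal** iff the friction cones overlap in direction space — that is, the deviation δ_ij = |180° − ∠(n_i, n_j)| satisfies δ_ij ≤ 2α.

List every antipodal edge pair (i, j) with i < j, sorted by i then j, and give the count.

count = 6; pairs: (0,3), (0,4), (1,5), (1,6), (2,6), (3,6)

α = atan 0.45 = 24.23°;  2α = 48.46°
n_0 = (+0.6472, -0.7623)
n_1 = (+0.9568, +0.2908)
n_2 = (+0.3162, +0.9487)
n_3 = (-0.1132, +0.9936)
n_4 = (-0.7267, +0.6870)
n_5 = (-0.9994, -0.0352)
n_6 = (-0.4617, -0.8870)
  (0,1): δ = 113.42°  ·
  (0,2): δ = 58.77°  ·
  (0,3): δ = 33.83°  ✓
  (0,4): δ = 6.28°  ✓
  (0,5): δ = 51.69°  ·
  (0,6): δ = 112.17°  ·
  (1,2): δ = 125.34°  ·
  (1,3): δ = 100.41°  ·
  (1,4): δ = 60.30°  ·
  (1,5): δ = 14.89°  ✓
  (1,6): δ = 45.59°  ✓
  (2,3): δ = 155.07°  ·
  (2,4): δ = 114.95°  ·
  (2,5): δ = 69.55°  ·
  (2,6): δ = 9.06°  ✓
  (3,4): δ = 139.89°  ·
  (3,5): δ = 94.48°  ·
  (3,6): δ = 34.00°  ✓
  (4,5): δ = 134.59°  ·
  (4,6): δ = 74.11°  ·
  (5,6): δ = 119.52°  ·
antipodal pairs: 6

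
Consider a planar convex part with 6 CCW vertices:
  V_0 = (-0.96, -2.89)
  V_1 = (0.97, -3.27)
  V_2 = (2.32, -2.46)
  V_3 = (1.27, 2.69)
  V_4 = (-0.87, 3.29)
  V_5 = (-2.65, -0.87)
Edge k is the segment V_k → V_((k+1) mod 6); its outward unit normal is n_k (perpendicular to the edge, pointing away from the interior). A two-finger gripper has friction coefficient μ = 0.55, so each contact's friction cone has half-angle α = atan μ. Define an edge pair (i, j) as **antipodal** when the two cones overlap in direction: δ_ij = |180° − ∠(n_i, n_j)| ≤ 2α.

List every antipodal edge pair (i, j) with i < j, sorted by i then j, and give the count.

count = 6; pairs: (0,3), (1,3), (1,4), (2,4), (2,5), (3,5)

α = atan 0.55 = 28.81°;  2α = 57.62°
n_0 = (-0.1932, -0.9812)
n_1 = (+0.5145, -0.8575)
n_2 = (+0.9798, +0.1998)
n_3 = (+0.2700, +0.9629)
n_4 = (-0.9194, +0.3934)
n_5 = (-0.7670, -0.6417)
  (0,1): δ = 137.90°  ·
  (0,2): δ = 67.34°  ·
  (0,3): δ = 4.52°  ✓
  (0,4): δ = 77.97°  ·
  (0,5): δ = 141.06°  ·
  (1,2): δ = 109.44°  ·
  (1,3): δ = 46.63°  ✓
  (1,4): δ = 35.87°  ✓
  (1,5): δ = 98.95°  ·
  (2,3): δ = 117.19°  ·
  (2,4): δ = 34.69°  ✓
  (2,5): δ = 28.39°  ✓
  (3,4): δ = 97.50°  ·
  (3,5): δ = 34.42°  ✓
  (4,5): δ = 116.92°  ·
antipodal pairs: 6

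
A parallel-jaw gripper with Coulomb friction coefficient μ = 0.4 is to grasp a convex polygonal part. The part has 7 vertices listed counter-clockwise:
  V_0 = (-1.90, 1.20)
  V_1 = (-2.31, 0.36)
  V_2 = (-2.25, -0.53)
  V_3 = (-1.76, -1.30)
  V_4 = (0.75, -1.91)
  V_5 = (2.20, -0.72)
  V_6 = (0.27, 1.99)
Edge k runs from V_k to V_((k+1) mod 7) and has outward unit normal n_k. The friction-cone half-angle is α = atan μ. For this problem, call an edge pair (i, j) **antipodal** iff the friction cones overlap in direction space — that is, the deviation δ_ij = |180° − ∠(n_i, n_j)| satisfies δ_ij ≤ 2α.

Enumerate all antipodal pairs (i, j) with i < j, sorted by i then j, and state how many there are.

count = 6; pairs: (0,4), (1,5), (2,5), (3,5), (3,6), (4,6)

α = atan 0.4 = 21.80°;  2α = 43.60°
n_0 = (-0.8987, +0.4386)
n_1 = (-0.9977, -0.0673)
n_2 = (-0.8437, -0.5369)
n_3 = (-0.2362, -0.9717)
n_4 = (+0.6344, -0.7730)
n_5 = (+0.8145, +0.5801)
n_6 = (-0.3421, +0.9397)
  (0,1): δ = 150.13°  ·
  (0,2): δ = 121.51°  ·
  (0,3): δ = 77.64°  ·
  (0,4): δ = 24.61°  ✓
  (0,5): δ = 61.47°  ·
  (0,6): δ = 136.02°  ·
  (1,2): δ = 151.39°  ·
  (1,3): δ = 107.52°  ·
  (1,4): δ = 54.48°  ·
  (1,5): δ = 31.60°  ✓
  (1,6): δ = 106.15°  ·
  (2,3): δ = 136.13°  ·
  (2,4): δ = 83.10°  ·
  (2,5): δ = 2.99°  ✓
  (2,6): δ = 77.53°  ·
  (3,4): δ = 126.96°  ·
  (3,5): δ = 40.88°  ✓
  (3,6): δ = 33.66°  ✓
  (4,5): δ = 93.92°  ·
  (4,6): δ = 19.37°  ✓
  (5,6): δ = 105.45°  ·
antipodal pairs: 6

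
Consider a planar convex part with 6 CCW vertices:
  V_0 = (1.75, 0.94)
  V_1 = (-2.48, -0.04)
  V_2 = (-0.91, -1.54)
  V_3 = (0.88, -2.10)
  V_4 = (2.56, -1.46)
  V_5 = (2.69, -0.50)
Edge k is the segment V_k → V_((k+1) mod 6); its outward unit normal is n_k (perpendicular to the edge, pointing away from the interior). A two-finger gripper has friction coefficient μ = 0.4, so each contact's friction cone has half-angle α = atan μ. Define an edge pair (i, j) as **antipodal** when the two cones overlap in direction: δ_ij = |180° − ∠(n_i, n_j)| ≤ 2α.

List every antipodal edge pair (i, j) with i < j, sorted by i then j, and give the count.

count = 4; pairs: (0,2), (0,3), (1,5), (2,5)

α = atan 0.4 = 21.80°;  2α = 43.60°
n_0 = (-0.2257, +0.9742)
n_1 = (-0.6908, -0.7230)
n_2 = (-0.2986, -0.9544)
n_3 = (+0.3560, -0.9345)
n_4 = (+0.9910, -0.1342)
n_5 = (+0.8374, +0.5466)
  (0,1): δ = 56.74°  ·
  (0,2): δ = 30.42°  ✓
  (0,3): δ = 7.81°  ✓
  (0,4): δ = 69.24°  ·
  (0,5): δ = 110.09°  ·
  (1,2): δ = 153.68°  ·
  (1,3): δ = 115.45°  ·
  (1,4): δ = 54.02°  ·
  (1,5): δ = 13.17°  ✓
  (2,3): δ = 141.77°  ·
  (2,4): δ = 80.34°  ·
  (2,5): δ = 39.49°  ✓
  (3,4): δ = 118.57°  ·
  (3,5): δ = 77.72°  ·
  (4,5): δ = 139.15°  ·
antipodal pairs: 4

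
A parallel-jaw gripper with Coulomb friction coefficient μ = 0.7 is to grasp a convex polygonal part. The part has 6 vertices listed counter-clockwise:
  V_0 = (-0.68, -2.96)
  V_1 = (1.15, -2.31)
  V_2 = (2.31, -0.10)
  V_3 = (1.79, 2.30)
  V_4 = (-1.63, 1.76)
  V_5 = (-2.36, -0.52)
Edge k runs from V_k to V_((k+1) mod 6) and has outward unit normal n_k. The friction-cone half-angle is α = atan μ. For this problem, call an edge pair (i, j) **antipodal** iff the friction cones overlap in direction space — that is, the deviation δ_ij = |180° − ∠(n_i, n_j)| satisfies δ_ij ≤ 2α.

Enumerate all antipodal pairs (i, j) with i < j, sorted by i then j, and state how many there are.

count = 8; pairs: (0,3), (0,4), (1,3), (1,4), (1,5), (2,4), (2,5), (3,5)

α = atan 0.7 = 34.99°;  2α = 69.98°
n_0 = (+0.3347, -0.9423)
n_1 = (+0.8854, -0.4648)
n_2 = (+0.9773, +0.2118)
n_3 = (-0.1560, +0.9878)
n_4 = (-0.9524, +0.3049)
n_5 = (-0.8236, -0.5671)
  (0,1): δ = 137.25°  ·
  (0,2): δ = 97.33°  ·
  (0,3): δ = 10.58°  ✓
  (0,4): δ = 52.69°  ✓
  (0,5): δ = 104.99°  ·
  (1,2): δ = 140.08°  ·
  (1,3): δ = 53.33°  ✓
  (1,4): δ = 9.94°  ✓
  (1,5): δ = 62.24°  ✓
  (2,3): δ = 93.25°  ·
  (2,4): δ = 29.98°  ✓
  (2,5): δ = 22.32°  ✓
  (3,4): δ = 116.73°  ·
  (3,5): δ = 64.42°  ✓
  (4,5): δ = 127.70°  ·
antipodal pairs: 8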